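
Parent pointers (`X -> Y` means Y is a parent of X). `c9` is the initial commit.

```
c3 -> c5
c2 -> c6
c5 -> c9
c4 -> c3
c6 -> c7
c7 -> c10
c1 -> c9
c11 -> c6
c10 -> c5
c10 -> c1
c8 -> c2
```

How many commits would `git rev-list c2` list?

7

Walking parent pointers from c2: reachable set = {c1, c10, c2, c5, c6, c7, c9}.
That is 7 commits.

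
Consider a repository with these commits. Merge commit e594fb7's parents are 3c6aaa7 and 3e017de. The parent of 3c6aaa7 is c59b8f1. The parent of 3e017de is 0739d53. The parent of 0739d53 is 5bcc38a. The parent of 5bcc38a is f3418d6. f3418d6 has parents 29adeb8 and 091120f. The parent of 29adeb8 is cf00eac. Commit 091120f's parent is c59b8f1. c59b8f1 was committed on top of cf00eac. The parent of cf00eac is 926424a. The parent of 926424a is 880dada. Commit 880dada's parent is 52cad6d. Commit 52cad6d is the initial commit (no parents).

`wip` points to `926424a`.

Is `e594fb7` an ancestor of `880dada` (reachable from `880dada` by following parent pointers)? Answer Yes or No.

Ancestors of 880dada: {52cad6d, 880dada}.
e594fb7 is not in that set, so it is not an ancestor of 880dada.

No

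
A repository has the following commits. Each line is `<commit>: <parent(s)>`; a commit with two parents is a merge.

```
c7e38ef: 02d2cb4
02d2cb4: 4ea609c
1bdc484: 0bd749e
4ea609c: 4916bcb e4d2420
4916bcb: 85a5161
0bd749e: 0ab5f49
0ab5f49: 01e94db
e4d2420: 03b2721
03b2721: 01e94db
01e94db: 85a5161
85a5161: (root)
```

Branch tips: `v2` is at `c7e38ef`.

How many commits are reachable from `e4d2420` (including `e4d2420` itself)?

4

Walking parent pointers from e4d2420: reachable set = {01e94db, 03b2721, 85a5161, e4d2420}.
That is 4 commits.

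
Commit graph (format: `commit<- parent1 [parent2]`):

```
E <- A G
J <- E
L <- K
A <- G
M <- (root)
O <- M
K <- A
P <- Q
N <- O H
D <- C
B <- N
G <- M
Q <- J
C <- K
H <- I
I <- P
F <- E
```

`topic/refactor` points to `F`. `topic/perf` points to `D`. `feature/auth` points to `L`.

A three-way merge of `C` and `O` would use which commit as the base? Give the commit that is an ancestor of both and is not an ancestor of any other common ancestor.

Ancestors of C: {A, C, G, K, M}.
Ancestors of O: {M, O}.
Common ancestors: {M}.
The only common ancestor is M, so it is the merge base.

M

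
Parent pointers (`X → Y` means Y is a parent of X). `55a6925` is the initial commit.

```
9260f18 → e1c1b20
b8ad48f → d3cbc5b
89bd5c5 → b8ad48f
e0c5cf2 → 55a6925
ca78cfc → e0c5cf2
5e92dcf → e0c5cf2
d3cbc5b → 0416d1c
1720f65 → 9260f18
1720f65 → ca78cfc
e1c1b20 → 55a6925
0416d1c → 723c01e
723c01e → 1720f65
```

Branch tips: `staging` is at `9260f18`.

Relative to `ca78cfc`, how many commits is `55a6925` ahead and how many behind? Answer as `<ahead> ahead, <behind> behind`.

0 ahead, 2 behind

Reachable from 55a6925: {55a6925}.
Reachable from ca78cfc: {55a6925, ca78cfc, e0c5cf2}.
Only in 55a6925's history (ahead): {} — 0.
Only in ca78cfc's history (behind): {ca78cfc, e0c5cf2} — 2.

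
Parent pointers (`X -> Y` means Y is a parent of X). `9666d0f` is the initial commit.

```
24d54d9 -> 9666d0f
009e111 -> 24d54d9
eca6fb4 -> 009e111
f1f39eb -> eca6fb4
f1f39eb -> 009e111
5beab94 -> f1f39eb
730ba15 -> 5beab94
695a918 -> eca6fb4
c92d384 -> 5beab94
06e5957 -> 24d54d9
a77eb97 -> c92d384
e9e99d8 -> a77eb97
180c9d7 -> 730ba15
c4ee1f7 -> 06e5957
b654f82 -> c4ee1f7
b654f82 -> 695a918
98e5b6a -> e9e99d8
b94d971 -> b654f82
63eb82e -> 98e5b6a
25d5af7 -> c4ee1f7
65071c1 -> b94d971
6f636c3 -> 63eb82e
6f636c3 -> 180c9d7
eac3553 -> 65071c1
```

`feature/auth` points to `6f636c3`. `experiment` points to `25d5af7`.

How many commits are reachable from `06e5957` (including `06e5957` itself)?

3

Walking parent pointers from 06e5957: reachable set = {06e5957, 24d54d9, 9666d0f}.
That is 3 commits.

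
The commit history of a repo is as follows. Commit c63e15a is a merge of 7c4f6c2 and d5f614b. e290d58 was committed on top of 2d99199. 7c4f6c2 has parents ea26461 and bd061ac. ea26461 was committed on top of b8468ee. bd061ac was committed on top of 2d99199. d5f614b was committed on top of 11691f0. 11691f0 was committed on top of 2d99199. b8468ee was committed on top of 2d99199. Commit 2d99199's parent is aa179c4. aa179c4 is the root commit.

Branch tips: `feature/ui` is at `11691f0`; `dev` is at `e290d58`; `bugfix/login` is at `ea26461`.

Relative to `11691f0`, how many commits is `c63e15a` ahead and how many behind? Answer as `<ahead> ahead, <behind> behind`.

6 ahead, 0 behind

Reachable from c63e15a: {11691f0, 2d99199, 7c4f6c2, aa179c4, b8468ee, bd061ac, c63e15a, d5f614b, ea26461}.
Reachable from 11691f0: {11691f0, 2d99199, aa179c4}.
Only in c63e15a's history (ahead): {7c4f6c2, b8468ee, bd061ac, c63e15a, d5f614b, ea26461} — 6.
Only in 11691f0's history (behind): {} — 0.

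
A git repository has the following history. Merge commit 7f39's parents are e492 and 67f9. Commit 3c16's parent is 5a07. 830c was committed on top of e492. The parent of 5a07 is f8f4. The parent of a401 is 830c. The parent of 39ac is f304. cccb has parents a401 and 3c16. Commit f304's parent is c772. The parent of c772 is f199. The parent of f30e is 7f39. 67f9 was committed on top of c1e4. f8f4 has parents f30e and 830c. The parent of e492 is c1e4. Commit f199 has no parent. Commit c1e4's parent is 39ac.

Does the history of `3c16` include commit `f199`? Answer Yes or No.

Yes

Ancestors of 3c16 (commits reachable by following parents): {39ac, 3c16, 5a07, 67f9, 7f39, 830c, c1e4, c772, e492, f199, f304, f30e, f8f4}.
f199 is in that set, so it is an ancestor of 3c16.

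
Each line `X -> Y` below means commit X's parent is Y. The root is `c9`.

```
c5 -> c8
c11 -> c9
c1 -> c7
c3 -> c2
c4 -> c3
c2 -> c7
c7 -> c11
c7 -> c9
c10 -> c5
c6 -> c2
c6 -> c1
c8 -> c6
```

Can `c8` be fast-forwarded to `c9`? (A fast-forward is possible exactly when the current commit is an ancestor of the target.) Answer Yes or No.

A fast-forward from c8 to c9 is possible iff c8 is an ancestor of c9.
Ancestors of c9: {c9}.
c8 is not among them, so fast-forward is not possible.

No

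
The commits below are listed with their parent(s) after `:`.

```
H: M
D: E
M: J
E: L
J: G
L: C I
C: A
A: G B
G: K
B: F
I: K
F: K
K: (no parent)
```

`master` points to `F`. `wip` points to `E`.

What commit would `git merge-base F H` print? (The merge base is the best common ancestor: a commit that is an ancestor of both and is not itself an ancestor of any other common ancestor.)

K

Ancestors of F: {F, K}.
Ancestors of H: {G, H, J, K, M}.
Common ancestors: {K}.
The only common ancestor is K, so it is the merge base.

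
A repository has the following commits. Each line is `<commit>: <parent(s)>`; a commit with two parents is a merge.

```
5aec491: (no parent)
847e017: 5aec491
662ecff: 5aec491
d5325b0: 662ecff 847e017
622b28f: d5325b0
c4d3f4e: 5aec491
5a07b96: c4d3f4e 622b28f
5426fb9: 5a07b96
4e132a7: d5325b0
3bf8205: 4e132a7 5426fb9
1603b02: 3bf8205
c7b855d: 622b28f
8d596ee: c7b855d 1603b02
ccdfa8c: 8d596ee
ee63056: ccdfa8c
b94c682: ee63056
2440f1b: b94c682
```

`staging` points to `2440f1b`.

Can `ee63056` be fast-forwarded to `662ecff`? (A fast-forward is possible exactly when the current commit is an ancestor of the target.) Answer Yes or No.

A fast-forward from ee63056 to 662ecff is possible iff ee63056 is an ancestor of 662ecff.
Ancestors of 662ecff: {5aec491, 662ecff}.
ee63056 is not among them, so fast-forward is not possible.

No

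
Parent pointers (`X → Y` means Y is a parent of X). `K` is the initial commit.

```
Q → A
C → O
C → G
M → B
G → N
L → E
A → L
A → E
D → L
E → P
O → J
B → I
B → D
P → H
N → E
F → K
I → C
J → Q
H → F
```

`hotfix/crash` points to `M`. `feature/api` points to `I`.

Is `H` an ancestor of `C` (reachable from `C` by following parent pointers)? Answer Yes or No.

Yes

Ancestors of C (commits reachable by following parents): {A, C, E, F, G, H, J, K, L, N, O, P, Q}.
H is in that set, so it is an ancestor of C.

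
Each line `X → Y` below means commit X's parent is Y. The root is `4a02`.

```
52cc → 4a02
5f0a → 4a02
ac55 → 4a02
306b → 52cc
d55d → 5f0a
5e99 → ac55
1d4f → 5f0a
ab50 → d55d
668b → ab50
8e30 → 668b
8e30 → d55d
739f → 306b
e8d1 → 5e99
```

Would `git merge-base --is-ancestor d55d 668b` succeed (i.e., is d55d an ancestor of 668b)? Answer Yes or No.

Ancestors of 668b (commits reachable by following parents): {4a02, 5f0a, 668b, ab50, d55d}.
d55d is in that set, so it is an ancestor of 668b.

Yes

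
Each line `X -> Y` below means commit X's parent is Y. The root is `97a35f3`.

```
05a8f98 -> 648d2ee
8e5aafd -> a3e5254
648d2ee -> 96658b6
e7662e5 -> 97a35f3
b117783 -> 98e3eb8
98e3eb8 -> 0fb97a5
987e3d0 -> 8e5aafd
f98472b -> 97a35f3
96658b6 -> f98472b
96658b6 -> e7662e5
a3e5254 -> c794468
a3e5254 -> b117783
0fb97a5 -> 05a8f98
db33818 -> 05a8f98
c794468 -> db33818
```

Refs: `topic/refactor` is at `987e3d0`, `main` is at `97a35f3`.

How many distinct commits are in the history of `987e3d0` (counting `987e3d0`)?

14

Walking parent pointers from 987e3d0: reachable set = {05a8f98, 0fb97a5, 648d2ee, 8e5aafd, 96658b6, 97a35f3, 987e3d0, 98e3eb8, a3e5254, b117783, c794468, db33818, e7662e5, f98472b}.
That is 14 commits.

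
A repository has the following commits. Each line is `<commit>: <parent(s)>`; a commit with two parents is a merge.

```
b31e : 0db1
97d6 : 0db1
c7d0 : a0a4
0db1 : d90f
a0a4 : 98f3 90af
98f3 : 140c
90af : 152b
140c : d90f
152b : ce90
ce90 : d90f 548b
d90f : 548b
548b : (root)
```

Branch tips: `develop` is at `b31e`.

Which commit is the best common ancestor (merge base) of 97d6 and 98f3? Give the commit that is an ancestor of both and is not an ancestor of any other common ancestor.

d90f

Ancestors of 97d6: {0db1, 548b, 97d6, d90f}.
Ancestors of 98f3: {140c, 548b, 98f3, d90f}.
Common ancestors: {548b, d90f}.
Among these, d90f is not an ancestor of any other common ancestor — it is the merge base.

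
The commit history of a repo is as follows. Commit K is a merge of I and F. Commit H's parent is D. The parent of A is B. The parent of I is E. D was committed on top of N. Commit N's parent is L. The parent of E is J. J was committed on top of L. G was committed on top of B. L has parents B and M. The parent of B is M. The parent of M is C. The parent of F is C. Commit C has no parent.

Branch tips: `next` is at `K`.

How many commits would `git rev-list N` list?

Walking parent pointers from N: reachable set = {B, C, L, M, N}.
That is 5 commits.

5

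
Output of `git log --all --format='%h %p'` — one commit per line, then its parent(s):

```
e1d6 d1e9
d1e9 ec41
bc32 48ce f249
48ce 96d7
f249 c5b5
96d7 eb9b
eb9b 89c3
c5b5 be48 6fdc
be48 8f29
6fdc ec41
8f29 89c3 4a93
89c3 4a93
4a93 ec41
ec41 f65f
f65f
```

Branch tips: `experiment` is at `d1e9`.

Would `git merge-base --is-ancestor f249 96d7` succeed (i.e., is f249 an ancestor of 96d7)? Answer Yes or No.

Ancestors of 96d7: {4a93, 89c3, 96d7, eb9b, ec41, f65f}.
f249 is not in that set, so it is not an ancestor of 96d7.

No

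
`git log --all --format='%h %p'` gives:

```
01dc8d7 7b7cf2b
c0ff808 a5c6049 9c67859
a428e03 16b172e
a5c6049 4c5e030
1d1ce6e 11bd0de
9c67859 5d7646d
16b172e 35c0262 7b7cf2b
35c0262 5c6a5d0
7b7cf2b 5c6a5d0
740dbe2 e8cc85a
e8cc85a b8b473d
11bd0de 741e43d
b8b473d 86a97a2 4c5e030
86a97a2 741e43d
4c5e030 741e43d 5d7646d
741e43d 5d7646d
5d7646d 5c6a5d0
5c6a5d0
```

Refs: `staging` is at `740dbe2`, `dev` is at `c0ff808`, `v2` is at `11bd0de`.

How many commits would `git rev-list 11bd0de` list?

Walking parent pointers from 11bd0de: reachable set = {11bd0de, 5c6a5d0, 5d7646d, 741e43d}.
That is 4 commits.

4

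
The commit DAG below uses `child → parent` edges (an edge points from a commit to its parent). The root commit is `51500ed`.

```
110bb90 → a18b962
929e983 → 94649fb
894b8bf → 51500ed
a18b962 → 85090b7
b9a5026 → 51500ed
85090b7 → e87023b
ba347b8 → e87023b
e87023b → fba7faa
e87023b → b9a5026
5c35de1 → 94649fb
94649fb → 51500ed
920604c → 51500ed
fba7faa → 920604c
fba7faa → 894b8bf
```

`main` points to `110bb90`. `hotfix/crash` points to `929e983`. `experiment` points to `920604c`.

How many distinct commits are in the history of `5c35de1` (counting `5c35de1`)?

Walking parent pointers from 5c35de1: reachable set = {51500ed, 5c35de1, 94649fb}.
That is 3 commits.

3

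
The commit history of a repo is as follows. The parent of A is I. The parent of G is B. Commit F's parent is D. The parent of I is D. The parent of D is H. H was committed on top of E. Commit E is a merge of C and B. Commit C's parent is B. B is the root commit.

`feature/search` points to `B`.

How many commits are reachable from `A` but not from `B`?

Reachable from A: {A, B, C, D, E, H, I}.
Reachable from B: {B}.
In A's history but not B's: {A, C, D, E, H, I} — 6 commits.

6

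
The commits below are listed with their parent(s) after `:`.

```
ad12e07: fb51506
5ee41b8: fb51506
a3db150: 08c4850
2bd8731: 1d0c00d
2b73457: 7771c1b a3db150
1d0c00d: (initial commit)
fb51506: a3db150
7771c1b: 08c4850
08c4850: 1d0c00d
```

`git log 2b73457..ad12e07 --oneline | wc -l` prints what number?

Reachable from ad12e07: {08c4850, 1d0c00d, a3db150, ad12e07, fb51506}.
Reachable from 2b73457: {08c4850, 1d0c00d, 2b73457, 7771c1b, a3db150}.
In ad12e07's history but not 2b73457's: {ad12e07, fb51506} — 2 commits.

2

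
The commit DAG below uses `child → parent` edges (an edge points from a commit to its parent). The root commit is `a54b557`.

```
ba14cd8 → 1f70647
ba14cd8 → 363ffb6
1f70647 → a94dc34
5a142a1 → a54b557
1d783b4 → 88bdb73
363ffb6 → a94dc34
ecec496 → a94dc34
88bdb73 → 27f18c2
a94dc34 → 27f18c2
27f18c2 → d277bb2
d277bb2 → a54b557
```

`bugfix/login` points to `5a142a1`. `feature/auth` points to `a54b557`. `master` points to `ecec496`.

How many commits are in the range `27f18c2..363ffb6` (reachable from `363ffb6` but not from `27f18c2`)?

Reachable from 363ffb6: {27f18c2, 363ffb6, a54b557, a94dc34, d277bb2}.
Reachable from 27f18c2: {27f18c2, a54b557, d277bb2}.
In 363ffb6's history but not 27f18c2's: {363ffb6, a94dc34} — 2 commits.

2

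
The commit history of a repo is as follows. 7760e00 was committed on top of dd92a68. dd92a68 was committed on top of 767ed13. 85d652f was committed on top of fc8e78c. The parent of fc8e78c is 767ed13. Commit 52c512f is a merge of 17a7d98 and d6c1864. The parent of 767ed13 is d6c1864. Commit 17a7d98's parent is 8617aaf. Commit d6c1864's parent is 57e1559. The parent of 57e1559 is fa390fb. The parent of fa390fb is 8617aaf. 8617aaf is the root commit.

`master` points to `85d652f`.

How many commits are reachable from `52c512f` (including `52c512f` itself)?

6

Walking parent pointers from 52c512f: reachable set = {17a7d98, 52c512f, 57e1559, 8617aaf, d6c1864, fa390fb}.
That is 6 commits.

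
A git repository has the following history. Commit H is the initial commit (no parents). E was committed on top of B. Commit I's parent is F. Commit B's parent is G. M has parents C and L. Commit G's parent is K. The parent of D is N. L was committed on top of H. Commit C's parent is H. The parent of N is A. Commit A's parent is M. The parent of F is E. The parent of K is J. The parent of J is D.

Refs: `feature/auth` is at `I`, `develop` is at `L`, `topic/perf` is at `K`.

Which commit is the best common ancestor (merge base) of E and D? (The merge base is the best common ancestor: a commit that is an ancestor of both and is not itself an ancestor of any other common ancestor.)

Ancestors of E: {A, B, C, D, E, G, H, J, K, L, M, N}.
Ancestors of D: {A, C, D, H, L, M, N}.
Common ancestors: {A, C, D, H, L, M, N}.
Among these, D is not an ancestor of any other common ancestor — it is the merge base.

D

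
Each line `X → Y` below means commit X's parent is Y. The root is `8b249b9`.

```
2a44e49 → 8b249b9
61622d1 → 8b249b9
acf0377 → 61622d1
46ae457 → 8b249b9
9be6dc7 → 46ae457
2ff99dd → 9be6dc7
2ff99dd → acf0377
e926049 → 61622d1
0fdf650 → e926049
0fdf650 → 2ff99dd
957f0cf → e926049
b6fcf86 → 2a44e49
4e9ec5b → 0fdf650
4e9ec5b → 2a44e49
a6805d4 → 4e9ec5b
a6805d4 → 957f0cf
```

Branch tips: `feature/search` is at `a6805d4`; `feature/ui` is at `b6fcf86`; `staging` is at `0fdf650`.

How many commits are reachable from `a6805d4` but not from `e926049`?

Reachable from a6805d4: {0fdf650, 2a44e49, 2ff99dd, 46ae457, 4e9ec5b, 61622d1, 8b249b9, 957f0cf, 9be6dc7, a6805d4, acf0377, e926049}.
Reachable from e926049: {61622d1, 8b249b9, e926049}.
In a6805d4's history but not e926049's: {0fdf650, 2a44e49, 2ff99dd, 46ae457, 4e9ec5b, 957f0cf, 9be6dc7, a6805d4, acf0377} — 9 commits.

9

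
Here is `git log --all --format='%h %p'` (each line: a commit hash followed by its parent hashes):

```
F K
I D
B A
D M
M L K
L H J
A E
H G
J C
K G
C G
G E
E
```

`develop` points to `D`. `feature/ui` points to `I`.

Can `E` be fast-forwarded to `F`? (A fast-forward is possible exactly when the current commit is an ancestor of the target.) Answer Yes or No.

A fast-forward from E to F is possible iff E is an ancestor of F.
Ancestors of F: {E, F, G, K}.
E is among them, so fast-forward is possible.

Yes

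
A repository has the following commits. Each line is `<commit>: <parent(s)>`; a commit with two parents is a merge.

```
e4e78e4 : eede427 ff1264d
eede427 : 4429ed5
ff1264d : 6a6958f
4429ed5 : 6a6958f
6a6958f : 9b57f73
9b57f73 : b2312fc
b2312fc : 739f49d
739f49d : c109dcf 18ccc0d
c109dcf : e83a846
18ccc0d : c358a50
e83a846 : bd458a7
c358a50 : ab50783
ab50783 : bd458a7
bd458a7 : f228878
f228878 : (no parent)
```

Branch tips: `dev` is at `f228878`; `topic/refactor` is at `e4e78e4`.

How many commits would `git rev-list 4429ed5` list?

12

Walking parent pointers from 4429ed5: reachable set = {18ccc0d, 4429ed5, 6a6958f, 739f49d, 9b57f73, ab50783, b2312fc, bd458a7, c109dcf, c358a50, e83a846, f228878}.
That is 12 commits.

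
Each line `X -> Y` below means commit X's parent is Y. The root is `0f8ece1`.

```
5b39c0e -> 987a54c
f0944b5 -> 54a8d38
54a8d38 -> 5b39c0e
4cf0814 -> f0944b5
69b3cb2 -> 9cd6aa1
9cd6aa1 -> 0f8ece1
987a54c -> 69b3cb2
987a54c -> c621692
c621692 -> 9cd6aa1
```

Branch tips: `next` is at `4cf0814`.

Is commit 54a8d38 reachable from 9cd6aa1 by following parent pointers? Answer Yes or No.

Ancestors of 9cd6aa1: {0f8ece1, 9cd6aa1}.
54a8d38 is not in that set, so it is not an ancestor of 9cd6aa1.

No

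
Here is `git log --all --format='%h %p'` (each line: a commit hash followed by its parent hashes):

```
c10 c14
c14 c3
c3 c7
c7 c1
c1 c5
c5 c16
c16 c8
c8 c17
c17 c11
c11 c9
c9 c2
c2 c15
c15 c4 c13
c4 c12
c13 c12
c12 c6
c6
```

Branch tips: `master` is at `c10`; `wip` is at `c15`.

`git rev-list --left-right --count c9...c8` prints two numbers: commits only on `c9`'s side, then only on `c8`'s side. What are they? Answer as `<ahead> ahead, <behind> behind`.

Reachable from c9: {c12, c13, c15, c2, c4, c6, c9}.
Reachable from c8: {c11, c12, c13, c15, c17, c2, c4, c6, c8, c9}.
Only in c9's history (ahead): {} — 0.
Only in c8's history (behind): {c11, c17, c8} — 3.

0 ahead, 3 behind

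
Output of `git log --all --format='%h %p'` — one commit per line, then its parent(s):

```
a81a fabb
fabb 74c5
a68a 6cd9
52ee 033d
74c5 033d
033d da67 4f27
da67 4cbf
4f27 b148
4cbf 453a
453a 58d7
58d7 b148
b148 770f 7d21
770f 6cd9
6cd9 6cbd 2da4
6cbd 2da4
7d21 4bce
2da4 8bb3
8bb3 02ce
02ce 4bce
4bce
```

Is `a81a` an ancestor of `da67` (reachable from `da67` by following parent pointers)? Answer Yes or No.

No

Ancestors of da67: {02ce, 2da4, 453a, 4bce, 4cbf, 58d7, 6cbd, 6cd9, 770f, 7d21, 8bb3, b148, da67}.
a81a is not in that set, so it is not an ancestor of da67.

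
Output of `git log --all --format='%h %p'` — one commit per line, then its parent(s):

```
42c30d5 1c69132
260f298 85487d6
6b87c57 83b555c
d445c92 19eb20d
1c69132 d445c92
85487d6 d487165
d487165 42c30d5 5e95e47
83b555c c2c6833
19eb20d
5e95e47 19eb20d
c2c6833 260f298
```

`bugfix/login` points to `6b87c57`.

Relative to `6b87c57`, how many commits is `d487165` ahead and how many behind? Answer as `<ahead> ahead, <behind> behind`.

Reachable from d487165: {19eb20d, 1c69132, 42c30d5, 5e95e47, d445c92, d487165}.
Reachable from 6b87c57: {19eb20d, 1c69132, 260f298, 42c30d5, 5e95e47, 6b87c57, 83b555c, 85487d6, c2c6833, d445c92, d487165}.
Only in d487165's history (ahead): {} — 0.
Only in 6b87c57's history (behind): {260f298, 6b87c57, 83b555c, 85487d6, c2c6833} — 5.

0 ahead, 5 behind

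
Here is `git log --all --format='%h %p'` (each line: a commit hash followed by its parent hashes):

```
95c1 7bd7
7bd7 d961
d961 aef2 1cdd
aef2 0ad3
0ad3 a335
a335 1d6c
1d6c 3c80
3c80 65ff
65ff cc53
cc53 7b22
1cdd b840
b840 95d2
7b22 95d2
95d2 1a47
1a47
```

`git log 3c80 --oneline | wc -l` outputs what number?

Walking parent pointers from 3c80: reachable set = {1a47, 3c80, 65ff, 7b22, 95d2, cc53}.
That is 6 commits.

6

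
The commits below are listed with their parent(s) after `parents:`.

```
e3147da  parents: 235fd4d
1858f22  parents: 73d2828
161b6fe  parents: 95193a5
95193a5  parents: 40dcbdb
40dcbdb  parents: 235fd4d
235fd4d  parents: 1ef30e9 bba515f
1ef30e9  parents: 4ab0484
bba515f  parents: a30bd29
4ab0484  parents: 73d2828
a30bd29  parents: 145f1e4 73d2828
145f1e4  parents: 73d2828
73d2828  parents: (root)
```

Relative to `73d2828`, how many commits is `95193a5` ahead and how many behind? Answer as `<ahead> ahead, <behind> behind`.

Reachable from 95193a5: {145f1e4, 1ef30e9, 235fd4d, 40dcbdb, 4ab0484, 73d2828, 95193a5, a30bd29, bba515f}.
Reachable from 73d2828: {73d2828}.
Only in 95193a5's history (ahead): {145f1e4, 1ef30e9, 235fd4d, 40dcbdb, 4ab0484, 95193a5, a30bd29, bba515f} — 8.
Only in 73d2828's history (behind): {} — 0.

8 ahead, 0 behind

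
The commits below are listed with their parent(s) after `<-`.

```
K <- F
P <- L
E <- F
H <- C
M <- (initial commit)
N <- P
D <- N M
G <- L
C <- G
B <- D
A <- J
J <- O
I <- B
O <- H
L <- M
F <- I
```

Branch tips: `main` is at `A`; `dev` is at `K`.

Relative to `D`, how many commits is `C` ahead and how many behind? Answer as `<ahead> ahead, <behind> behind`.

2 ahead, 3 behind

Reachable from C: {C, G, L, M}.
Reachable from D: {D, L, M, N, P}.
Only in C's history (ahead): {C, G} — 2.
Only in D's history (behind): {D, N, P} — 3.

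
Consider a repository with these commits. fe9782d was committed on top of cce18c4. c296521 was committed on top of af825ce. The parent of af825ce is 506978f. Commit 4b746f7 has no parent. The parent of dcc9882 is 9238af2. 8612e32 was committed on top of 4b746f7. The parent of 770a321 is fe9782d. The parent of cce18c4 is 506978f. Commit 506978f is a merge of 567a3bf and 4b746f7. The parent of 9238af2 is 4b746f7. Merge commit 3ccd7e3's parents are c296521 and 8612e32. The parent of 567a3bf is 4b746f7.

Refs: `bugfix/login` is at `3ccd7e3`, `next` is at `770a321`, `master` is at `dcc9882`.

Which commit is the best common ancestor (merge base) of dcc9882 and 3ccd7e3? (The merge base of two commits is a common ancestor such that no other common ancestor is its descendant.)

4b746f7

Ancestors of dcc9882: {4b746f7, 9238af2, dcc9882}.
Ancestors of 3ccd7e3: {3ccd7e3, 4b746f7, 506978f, 567a3bf, 8612e32, af825ce, c296521}.
Common ancestors: {4b746f7}.
The only common ancestor is 4b746f7, so it is the merge base.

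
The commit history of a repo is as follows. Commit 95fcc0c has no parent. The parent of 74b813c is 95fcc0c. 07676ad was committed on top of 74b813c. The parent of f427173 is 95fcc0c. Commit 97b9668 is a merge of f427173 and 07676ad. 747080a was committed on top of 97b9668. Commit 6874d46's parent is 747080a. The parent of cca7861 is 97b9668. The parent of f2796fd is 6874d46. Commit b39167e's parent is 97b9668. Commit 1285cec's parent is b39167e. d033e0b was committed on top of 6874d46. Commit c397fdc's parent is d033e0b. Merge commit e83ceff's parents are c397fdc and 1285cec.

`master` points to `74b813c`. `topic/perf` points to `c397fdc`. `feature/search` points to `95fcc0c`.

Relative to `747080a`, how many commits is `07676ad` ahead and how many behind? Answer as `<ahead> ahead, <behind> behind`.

Reachable from 07676ad: {07676ad, 74b813c, 95fcc0c}.
Reachable from 747080a: {07676ad, 747080a, 74b813c, 95fcc0c, 97b9668, f427173}.
Only in 07676ad's history (ahead): {} — 0.
Only in 747080a's history (behind): {747080a, 97b9668, f427173} — 3.

0 ahead, 3 behind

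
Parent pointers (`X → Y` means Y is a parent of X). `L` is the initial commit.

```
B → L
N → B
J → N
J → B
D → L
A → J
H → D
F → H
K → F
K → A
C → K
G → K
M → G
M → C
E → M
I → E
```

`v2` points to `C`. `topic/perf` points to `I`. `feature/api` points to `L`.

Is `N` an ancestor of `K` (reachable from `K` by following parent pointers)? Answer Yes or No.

Ancestors of K (commits reachable by following parents): {A, B, D, F, H, J, K, L, N}.
N is in that set, so it is an ancestor of K.

Yes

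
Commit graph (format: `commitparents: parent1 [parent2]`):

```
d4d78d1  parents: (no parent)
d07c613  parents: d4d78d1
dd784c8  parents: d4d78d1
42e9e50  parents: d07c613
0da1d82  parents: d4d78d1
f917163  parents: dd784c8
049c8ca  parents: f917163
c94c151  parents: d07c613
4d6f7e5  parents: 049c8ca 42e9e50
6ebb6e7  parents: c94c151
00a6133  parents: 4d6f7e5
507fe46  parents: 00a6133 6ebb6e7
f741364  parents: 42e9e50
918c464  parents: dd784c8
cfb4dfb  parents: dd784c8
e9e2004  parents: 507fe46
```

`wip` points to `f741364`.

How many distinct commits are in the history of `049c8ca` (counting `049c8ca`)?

4

Walking parent pointers from 049c8ca: reachable set = {049c8ca, d4d78d1, dd784c8, f917163}.
That is 4 commits.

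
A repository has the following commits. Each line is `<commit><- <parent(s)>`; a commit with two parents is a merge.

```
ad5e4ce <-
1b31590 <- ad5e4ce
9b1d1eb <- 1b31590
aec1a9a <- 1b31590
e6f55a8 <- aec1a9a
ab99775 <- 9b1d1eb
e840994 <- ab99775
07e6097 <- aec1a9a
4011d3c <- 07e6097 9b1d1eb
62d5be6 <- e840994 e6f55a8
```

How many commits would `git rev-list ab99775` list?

4

Walking parent pointers from ab99775: reachable set = {1b31590, 9b1d1eb, ab99775, ad5e4ce}.
That is 4 commits.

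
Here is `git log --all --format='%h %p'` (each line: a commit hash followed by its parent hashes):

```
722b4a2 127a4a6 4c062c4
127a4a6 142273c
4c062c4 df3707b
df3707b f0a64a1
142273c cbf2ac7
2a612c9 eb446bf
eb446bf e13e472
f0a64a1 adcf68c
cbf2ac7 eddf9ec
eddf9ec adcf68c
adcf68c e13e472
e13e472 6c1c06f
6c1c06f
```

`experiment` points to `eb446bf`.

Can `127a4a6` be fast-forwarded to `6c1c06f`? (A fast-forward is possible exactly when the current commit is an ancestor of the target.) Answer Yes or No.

No

A fast-forward from 127a4a6 to 6c1c06f is possible iff 127a4a6 is an ancestor of 6c1c06f.
Ancestors of 6c1c06f: {6c1c06f}.
127a4a6 is not among them, so fast-forward is not possible.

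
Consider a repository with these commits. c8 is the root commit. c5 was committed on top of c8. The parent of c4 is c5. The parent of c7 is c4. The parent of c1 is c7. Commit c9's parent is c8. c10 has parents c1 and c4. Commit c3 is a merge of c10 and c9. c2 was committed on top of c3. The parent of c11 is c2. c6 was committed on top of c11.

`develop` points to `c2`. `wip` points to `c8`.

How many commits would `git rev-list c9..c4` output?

Reachable from c4: {c4, c5, c8}.
Reachable from c9: {c8, c9}.
In c4's history but not c9's: {c4, c5} — 2 commits.

2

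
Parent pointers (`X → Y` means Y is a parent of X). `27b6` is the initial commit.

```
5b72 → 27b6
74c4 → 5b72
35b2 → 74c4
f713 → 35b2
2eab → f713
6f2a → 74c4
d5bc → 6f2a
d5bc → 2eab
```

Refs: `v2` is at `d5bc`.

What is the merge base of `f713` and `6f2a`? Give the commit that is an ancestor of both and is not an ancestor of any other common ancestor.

74c4

Ancestors of f713: {27b6, 35b2, 5b72, 74c4, f713}.
Ancestors of 6f2a: {27b6, 5b72, 6f2a, 74c4}.
Common ancestors: {27b6, 5b72, 74c4}.
Among these, 74c4 is not an ancestor of any other common ancestor — it is the merge base.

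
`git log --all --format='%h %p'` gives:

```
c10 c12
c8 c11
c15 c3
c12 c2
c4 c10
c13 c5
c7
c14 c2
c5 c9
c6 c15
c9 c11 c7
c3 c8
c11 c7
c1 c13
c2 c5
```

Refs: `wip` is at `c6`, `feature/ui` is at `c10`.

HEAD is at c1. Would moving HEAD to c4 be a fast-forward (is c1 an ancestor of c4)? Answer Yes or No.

No

A fast-forward from c1 to c4 is possible iff c1 is an ancestor of c4.
Ancestors of c4: {c10, c11, c12, c2, c4, c5, c7, c9}.
c1 is not among them, so fast-forward is not possible.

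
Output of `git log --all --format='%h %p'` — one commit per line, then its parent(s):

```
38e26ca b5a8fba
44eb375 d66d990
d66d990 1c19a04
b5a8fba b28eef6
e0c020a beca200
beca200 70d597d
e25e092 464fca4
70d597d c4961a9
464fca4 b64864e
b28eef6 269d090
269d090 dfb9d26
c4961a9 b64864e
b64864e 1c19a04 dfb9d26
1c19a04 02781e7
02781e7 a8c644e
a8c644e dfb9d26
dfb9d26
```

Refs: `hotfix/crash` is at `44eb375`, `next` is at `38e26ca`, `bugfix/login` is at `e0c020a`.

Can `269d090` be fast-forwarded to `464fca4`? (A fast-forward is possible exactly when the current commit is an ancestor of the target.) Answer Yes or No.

A fast-forward from 269d090 to 464fca4 is possible iff 269d090 is an ancestor of 464fca4.
Ancestors of 464fca4: {02781e7, 1c19a04, 464fca4, a8c644e, b64864e, dfb9d26}.
269d090 is not among them, so fast-forward is not possible.

No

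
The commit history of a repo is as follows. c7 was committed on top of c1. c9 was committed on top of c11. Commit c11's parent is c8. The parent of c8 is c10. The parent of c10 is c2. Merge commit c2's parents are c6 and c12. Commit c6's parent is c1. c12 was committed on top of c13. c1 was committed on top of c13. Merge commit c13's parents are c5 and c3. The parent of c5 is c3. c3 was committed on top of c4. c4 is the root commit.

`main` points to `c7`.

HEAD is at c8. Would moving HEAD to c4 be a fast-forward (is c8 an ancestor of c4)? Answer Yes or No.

A fast-forward from c8 to c4 is possible iff c8 is an ancestor of c4.
Ancestors of c4: {c4}.
c8 is not among them, so fast-forward is not possible.

No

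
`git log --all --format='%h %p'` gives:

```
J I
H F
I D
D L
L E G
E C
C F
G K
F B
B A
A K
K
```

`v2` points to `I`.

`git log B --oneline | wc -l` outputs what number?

Walking parent pointers from B: reachable set = {A, B, K}.
That is 3 commits.

3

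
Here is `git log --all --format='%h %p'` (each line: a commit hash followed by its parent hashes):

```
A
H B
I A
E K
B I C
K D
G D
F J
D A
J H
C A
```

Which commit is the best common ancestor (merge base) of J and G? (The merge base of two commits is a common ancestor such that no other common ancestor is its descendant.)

Ancestors of J: {A, B, C, H, I, J}.
Ancestors of G: {A, D, G}.
Common ancestors: {A}.
The only common ancestor is A, so it is the merge base.

A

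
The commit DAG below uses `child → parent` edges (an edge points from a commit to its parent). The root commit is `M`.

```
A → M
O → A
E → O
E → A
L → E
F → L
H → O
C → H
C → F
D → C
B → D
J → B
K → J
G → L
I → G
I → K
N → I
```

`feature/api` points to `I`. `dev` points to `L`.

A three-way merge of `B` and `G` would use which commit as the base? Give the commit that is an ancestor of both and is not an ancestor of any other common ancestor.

L

Ancestors of B: {A, B, C, D, E, F, H, L, M, O}.
Ancestors of G: {A, E, G, L, M, O}.
Common ancestors: {A, E, L, M, O}.
Among these, L is not an ancestor of any other common ancestor — it is the merge base.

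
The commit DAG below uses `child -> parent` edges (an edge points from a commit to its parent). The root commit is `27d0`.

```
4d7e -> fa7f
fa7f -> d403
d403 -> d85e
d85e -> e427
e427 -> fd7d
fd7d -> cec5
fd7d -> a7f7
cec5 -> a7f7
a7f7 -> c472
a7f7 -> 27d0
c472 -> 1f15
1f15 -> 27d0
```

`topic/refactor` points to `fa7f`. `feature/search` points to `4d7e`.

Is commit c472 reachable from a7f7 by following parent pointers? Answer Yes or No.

Ancestors of a7f7 (commits reachable by following parents): {1f15, 27d0, a7f7, c472}.
c472 is in that set, so it is an ancestor of a7f7.

Yes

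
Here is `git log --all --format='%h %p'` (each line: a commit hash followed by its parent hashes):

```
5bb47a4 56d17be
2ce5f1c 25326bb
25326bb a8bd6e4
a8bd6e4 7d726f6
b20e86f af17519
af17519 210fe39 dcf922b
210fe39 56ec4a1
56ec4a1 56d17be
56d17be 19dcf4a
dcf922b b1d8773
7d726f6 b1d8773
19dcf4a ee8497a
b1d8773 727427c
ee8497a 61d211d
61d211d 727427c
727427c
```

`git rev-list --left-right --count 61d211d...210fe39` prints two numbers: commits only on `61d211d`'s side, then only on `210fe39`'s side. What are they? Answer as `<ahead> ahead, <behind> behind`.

Reachable from 61d211d: {61d211d, 727427c}.
Reachable from 210fe39: {19dcf4a, 210fe39, 56d17be, 56ec4a1, 61d211d, 727427c, ee8497a}.
Only in 61d211d's history (ahead): {} — 0.
Only in 210fe39's history (behind): {19dcf4a, 210fe39, 56d17be, 56ec4a1, ee8497a} — 5.

0 ahead, 5 behind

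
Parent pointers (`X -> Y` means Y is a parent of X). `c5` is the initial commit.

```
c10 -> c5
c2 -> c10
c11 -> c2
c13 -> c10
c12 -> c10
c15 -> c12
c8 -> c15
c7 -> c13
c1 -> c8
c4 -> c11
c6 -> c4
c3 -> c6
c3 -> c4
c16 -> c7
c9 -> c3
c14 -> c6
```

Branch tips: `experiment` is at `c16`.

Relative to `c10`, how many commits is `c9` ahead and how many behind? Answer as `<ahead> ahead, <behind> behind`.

6 ahead, 0 behind

Reachable from c9: {c10, c11, c2, c3, c4, c5, c6, c9}.
Reachable from c10: {c10, c5}.
Only in c9's history (ahead): {c11, c2, c3, c4, c6, c9} — 6.
Only in c10's history (behind): {} — 0.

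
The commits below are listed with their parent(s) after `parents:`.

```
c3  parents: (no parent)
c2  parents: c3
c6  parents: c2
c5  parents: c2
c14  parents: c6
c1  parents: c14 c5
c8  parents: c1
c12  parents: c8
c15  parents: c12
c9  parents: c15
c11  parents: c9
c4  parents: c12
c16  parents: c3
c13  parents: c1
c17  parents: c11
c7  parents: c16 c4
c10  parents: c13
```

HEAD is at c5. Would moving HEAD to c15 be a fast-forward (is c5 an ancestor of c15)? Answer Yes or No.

A fast-forward from c5 to c15 is possible iff c5 is an ancestor of c15.
Ancestors of c15: {c1, c12, c14, c15, c2, c3, c5, c6, c8}.
c5 is among them, so fast-forward is possible.

Yes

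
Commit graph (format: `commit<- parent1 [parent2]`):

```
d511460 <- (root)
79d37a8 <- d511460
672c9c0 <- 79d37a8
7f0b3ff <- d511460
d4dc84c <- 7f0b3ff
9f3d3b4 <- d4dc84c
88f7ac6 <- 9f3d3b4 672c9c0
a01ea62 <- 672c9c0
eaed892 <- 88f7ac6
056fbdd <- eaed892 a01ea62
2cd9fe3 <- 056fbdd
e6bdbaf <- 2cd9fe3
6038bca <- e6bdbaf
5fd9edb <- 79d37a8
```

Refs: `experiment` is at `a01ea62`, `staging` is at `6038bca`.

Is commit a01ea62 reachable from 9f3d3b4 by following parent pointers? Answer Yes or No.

Ancestors of 9f3d3b4: {7f0b3ff, 9f3d3b4, d4dc84c, d511460}.
a01ea62 is not in that set, so it is not an ancestor of 9f3d3b4.

No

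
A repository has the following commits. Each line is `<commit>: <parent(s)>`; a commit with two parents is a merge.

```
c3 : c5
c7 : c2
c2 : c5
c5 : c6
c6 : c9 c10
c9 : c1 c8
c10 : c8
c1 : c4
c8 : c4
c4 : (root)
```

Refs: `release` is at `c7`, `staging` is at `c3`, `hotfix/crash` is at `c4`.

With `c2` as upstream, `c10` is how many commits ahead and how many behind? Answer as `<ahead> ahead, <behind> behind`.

Reachable from c10: {c10, c4, c8}.
Reachable from c2: {c1, c10, c2, c4, c5, c6, c8, c9}.
Only in c10's history (ahead): {} — 0.
Only in c2's history (behind): {c1, c2, c5, c6, c9} — 5.

0 ahead, 5 behind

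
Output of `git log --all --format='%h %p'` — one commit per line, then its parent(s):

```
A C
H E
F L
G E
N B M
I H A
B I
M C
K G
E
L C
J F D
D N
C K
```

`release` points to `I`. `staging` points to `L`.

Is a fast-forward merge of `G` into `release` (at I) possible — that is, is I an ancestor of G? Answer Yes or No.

No

A fast-forward from I to G is possible iff I is an ancestor of G.
Ancestors of G: {E, G}.
I is not among them, so fast-forward is not possible.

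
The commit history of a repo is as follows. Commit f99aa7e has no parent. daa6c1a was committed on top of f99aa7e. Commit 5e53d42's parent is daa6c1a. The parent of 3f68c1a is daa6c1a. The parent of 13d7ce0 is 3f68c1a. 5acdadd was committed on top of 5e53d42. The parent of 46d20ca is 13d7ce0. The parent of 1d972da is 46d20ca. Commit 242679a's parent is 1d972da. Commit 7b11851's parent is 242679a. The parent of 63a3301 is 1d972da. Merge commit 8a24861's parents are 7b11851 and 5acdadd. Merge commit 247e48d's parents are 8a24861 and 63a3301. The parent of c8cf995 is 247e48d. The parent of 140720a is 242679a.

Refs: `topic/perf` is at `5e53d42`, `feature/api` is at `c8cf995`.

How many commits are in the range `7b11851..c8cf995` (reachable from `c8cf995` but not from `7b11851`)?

6

Reachable from c8cf995: {13d7ce0, 1d972da, 242679a, 247e48d, 3f68c1a, 46d20ca, 5acdadd, 5e53d42, 63a3301, 7b11851, 8a24861, c8cf995, daa6c1a, f99aa7e}.
Reachable from 7b11851: {13d7ce0, 1d972da, 242679a, 3f68c1a, 46d20ca, 7b11851, daa6c1a, f99aa7e}.
In c8cf995's history but not 7b11851's: {247e48d, 5acdadd, 5e53d42, 63a3301, 8a24861, c8cf995} — 6 commits.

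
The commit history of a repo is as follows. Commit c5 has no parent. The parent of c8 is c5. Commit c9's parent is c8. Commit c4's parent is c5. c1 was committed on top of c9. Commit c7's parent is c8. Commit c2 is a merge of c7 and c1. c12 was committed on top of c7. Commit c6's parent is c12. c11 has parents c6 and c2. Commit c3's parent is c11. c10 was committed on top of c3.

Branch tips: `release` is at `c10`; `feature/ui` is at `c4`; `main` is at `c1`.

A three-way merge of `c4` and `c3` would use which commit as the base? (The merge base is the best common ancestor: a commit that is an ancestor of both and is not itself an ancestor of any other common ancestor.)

c5

Ancestors of c4: {c4, c5}.
Ancestors of c3: {c1, c11, c12, c2, c3, c5, c6, c7, c8, c9}.
Common ancestors: {c5}.
The only common ancestor is c5, so it is the merge base.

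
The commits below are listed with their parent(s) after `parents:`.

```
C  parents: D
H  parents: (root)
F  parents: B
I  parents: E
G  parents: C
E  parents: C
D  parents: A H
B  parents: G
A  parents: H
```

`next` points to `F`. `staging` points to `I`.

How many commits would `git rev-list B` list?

Walking parent pointers from B: reachable set = {A, B, C, D, G, H}.
That is 6 commits.

6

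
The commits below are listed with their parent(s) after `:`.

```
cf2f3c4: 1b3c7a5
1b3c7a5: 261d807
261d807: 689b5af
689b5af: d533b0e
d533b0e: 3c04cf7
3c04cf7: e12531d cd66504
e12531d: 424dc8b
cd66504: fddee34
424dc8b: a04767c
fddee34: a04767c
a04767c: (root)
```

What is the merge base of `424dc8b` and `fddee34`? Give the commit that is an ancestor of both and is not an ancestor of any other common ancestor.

Ancestors of 424dc8b: {424dc8b, a04767c}.
Ancestors of fddee34: {a04767c, fddee34}.
Common ancestors: {a04767c}.
The only common ancestor is a04767c, so it is the merge base.

a04767c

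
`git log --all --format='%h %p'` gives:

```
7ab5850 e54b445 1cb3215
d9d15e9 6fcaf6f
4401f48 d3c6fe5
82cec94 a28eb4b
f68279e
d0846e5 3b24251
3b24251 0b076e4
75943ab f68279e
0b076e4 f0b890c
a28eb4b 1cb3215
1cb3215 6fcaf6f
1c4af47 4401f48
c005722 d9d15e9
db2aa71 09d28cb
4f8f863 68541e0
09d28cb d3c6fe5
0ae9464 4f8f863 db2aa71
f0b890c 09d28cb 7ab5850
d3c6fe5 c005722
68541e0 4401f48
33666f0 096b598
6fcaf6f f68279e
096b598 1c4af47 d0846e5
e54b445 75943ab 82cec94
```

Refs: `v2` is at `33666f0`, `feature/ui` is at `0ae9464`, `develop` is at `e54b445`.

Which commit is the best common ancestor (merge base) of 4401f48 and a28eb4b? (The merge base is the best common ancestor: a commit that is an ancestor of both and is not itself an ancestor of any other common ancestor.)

6fcaf6f

Ancestors of 4401f48: {4401f48, 6fcaf6f, c005722, d3c6fe5, d9d15e9, f68279e}.
Ancestors of a28eb4b: {1cb3215, 6fcaf6f, a28eb4b, f68279e}.
Common ancestors: {6fcaf6f, f68279e}.
Among these, 6fcaf6f is not an ancestor of any other common ancestor — it is the merge base.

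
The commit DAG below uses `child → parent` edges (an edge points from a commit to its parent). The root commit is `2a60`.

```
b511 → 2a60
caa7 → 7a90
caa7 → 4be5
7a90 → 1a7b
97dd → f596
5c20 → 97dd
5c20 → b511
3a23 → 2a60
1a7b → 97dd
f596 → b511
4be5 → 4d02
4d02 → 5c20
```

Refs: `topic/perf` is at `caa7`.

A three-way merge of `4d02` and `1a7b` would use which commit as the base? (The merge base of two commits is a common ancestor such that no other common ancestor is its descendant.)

97dd

Ancestors of 4d02: {2a60, 4d02, 5c20, 97dd, b511, f596}.
Ancestors of 1a7b: {1a7b, 2a60, 97dd, b511, f596}.
Common ancestors: {2a60, 97dd, b511, f596}.
Among these, 97dd is not an ancestor of any other common ancestor — it is the merge base.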